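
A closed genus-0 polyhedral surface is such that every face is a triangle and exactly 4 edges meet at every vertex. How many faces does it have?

Each face has 3 edges and each edge borders two faces, so 2E = 3F.
Each vertex has degree 4, so 4V = 2E and hence V = 3F/4.
Euler: V − E + F = 2 ⇒ (3F/4) − (3F/2) + F = 2.
Multiply by 8: (6 − 12 + 8)F = 16, i.e. 2F = 16.
So F = 8, E = 3·8/2 = 12, V = 3·8/4 = 6.

8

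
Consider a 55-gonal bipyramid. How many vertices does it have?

57

A bipyramid over an n-gon has 2n triangular faces and n + 2 vertices: V = 55 + 2 = 57, E = 3·55 = 165, F = 2·55 = 110.
Check: V − E + F = 57 − 165 + 110 = 2.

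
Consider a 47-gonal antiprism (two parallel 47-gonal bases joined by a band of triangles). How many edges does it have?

An antiprism on an n-gon has two n-gon caps and 2n triangles: V = 2·47 = 94, E = 4·47 = 188, F = 2·47 + 2 = 96.

188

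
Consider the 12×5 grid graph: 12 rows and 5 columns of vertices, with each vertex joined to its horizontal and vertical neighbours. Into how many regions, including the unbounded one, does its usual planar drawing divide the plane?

45

The grid has V = 12·5 = 60 vertices and E = 12·4 + 5·11 = 103 edges.
F = 2 − V + E = 2 − 60 + 103 = 45.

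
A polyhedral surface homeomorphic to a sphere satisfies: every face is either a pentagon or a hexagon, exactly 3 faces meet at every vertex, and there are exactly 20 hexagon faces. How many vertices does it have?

Let x be the number of pentagons; then F = 20 + x.
Edge–face incidences: 2E = 6·20 + 5·x = 120 + 5x.
Every vertex has degree 3, so 3V = 2E.
Euler: V − E + F = 2 ⇒ (2E)/3 − E + (20 + x) = 2.
Multiply by 6: 2·(2E) − 3·(2E) + 6·(20 + x) = 12, i.e. 120 + 6x − (120 + 5x) = 12.
Collecting terms: x = 12.
Then 2E = 120 + 5·12 = 180, so E = 90, V = 2E/3 = 60, F = 20 + 12 = 32.

60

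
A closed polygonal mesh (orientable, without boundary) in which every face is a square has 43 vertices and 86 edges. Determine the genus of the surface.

1

Every face is a square and each edge borders two faces, so 4F = 2·86, giving F = 43.
χ = V − E + F = 43 − 86 + 43 = 0.
For a closed orientable surface χ = 2 − 2g, so g = (2 − (0))/2 = 1.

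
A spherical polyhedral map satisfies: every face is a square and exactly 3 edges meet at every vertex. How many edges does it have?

Each face has 4 edges and each edge borders two faces, so 2E = 4F.
Each vertex has degree 3, so 3V = 2E and hence V = 4F/3.
Euler: V − E + F = 2 ⇒ (4F/3) − (4F/2) + F = 2.
Multiply by 6: (8 − 12 + 6)F = 12, i.e. 2F = 12.
So F = 6, E = 4·6/2 = 12, V = 4·6/3 = 8.

12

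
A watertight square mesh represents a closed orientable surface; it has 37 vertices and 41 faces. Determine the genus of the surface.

3

Every face is a square, so 2E = 4·41 = 164, giving E = 82.
χ = V − E + F = 37 − 82 + 41 = -4.
For a closed orientable surface χ = 2 − 2g, so g = (2 − (-4))/2 = 3.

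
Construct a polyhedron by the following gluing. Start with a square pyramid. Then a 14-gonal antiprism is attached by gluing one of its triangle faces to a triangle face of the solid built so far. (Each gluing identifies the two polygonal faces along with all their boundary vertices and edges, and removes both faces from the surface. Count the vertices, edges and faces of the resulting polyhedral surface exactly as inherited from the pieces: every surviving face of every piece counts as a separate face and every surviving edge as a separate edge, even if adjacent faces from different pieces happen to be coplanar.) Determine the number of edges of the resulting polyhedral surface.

A square pyramid: V=5, E=8, F=5.
Attach a 14-gonal antiprism (V=28, E=56, F=30) along a 3-gon: merge 3 vertices and 3 edges, delete both glued faces → V=30, E=61, F=33.
Check: V − E + F = 30 − 61 + 33 = 2.

61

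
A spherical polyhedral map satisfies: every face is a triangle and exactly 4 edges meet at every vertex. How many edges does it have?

Each face has 3 edges and each edge borders two faces, so 2E = 3F.
Each vertex has degree 4, so 4V = 2E and hence V = 3F/4.
Euler: V − E + F = 2 ⇒ (3F/4) − (3F/2) + F = 2.
Multiply by 8: (6 − 12 + 8)F = 16, i.e. 2F = 16.
So F = 8, E = 3·8/2 = 12, V = 3·8/4 = 6.

12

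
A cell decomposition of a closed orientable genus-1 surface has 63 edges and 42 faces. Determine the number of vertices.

For a closed orientable surface of genus 1, χ = 2 − 2·1 = 0.
V = 0 + E − F = 0 + 63 − 42 = 21.

21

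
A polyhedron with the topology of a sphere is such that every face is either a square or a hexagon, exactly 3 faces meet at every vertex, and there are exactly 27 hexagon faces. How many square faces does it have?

6

Let x be the number of squares; then F = 27 + x.
Edge–face incidences: 2E = 6·27 + 4·x = 162 + 4x.
Every vertex has degree 3, so 3V = 2E.
Euler: V − E + F = 2 ⇒ (2E)/3 − E + (27 + x) = 2.
Multiply by 6: 2·(2E) − 3·(2E) + 6·(27 + x) = 12, i.e. 162 + 6x − (162 + 4x) = 12.
Collecting terms: 2x = 12, so x = 6.
Then 2E = 162 + 4·6 = 186, so E = 93, V = 2E/3 = 62, F = 27 + 6 = 33.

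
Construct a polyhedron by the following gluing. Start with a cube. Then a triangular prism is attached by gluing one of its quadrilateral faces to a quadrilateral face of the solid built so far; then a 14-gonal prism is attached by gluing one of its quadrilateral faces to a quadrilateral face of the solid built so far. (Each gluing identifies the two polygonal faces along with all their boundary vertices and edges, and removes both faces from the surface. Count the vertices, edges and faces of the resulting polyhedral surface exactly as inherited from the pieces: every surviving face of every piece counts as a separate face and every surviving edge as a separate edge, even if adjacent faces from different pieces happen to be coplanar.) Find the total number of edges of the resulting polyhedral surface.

A cube: V=8, E=12, F=6.
Attach a triangular prism (V=6, E=9, F=5) along a 4-gon: merge 4 vertices and 4 edges, delete both glued faces → V=10, E=17, F=9.
Attach a 14-gonal prism (V=28, E=42, F=16) along a 4-gon: merge 4 vertices and 4 edges, delete both glued faces → V=34, E=55, F=23.
Check: V − E + F = 34 − 55 + 23 = 2.

55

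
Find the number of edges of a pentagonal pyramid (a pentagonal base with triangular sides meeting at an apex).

10

A pyramid on an n-gon base has one n-gon and n triangles: V = 5 + 1 = 6, E = 2·5 = 10, F = 5 + 1 = 6.
Check: V − E + F = 6 − 10 + 6 = 2.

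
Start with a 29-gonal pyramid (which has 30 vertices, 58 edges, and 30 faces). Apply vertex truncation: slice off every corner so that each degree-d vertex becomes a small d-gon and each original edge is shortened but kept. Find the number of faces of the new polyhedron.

Truncation replaces each original edge-end by a new vertex, so V′ = 2E = 116.
Each original edge survives, and each old vertex of degree d contributes d new edges; summing degrees gives Σd = 2E, so E′ = E + 2E = 3E = 174.
Each original face survives and each original vertex becomes one new face: F′ = F + V = 60.

60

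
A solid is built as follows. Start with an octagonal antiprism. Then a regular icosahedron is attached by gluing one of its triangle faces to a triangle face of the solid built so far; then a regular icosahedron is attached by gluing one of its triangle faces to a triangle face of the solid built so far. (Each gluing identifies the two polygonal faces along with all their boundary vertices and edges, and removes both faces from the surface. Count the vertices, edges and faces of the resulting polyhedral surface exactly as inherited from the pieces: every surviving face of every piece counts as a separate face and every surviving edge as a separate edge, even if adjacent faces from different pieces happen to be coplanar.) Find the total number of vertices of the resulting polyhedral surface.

An octagonal antiprism: V=16, E=32, F=18.
Attach a regular icosahedron (V=12, E=30, F=20) along a 3-gon: merge 3 vertices and 3 edges, delete both glued faces → V=25, E=59, F=36.
Attach a regular icosahedron (V=12, E=30, F=20) along a 3-gon: merge 3 vertices and 3 edges, delete both glued faces → V=34, E=86, F=54.
Check: V − E + F = 34 − 86 + 54 = 2.

34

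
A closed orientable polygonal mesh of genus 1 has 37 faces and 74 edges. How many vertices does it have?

For a closed orientable surface of genus 1, χ = 2 − 2·1 = 0.
V = 0 + E − F = 0 + 74 − 37 = 37.

37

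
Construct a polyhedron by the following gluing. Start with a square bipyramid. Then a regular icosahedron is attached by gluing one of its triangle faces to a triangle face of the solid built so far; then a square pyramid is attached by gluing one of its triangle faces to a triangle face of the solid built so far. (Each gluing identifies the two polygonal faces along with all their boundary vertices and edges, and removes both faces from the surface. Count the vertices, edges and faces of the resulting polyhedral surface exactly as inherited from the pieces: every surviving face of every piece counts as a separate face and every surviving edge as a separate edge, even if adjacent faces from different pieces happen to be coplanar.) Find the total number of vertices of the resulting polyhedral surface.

A square bipyramid: V=6, E=12, F=8.
Attach a regular icosahedron (V=12, E=30, F=20) along a 3-gon: merge 3 vertices and 3 edges, delete both glued faces → V=15, E=39, F=26.
Attach a square pyramid (V=5, E=8, F=5) along a 3-gon: merge 3 vertices and 3 edges, delete both glued faces → V=17, E=44, F=29.
Check: V − E + F = 17 − 44 + 29 = 2.

17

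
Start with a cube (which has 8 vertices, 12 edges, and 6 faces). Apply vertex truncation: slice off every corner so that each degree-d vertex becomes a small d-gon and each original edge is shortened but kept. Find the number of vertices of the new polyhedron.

Truncation replaces each original edge-end by a new vertex, so V′ = 2E = 24.
Each original edge survives, and each old vertex of degree d contributes d new edges; summing degrees gives Σd = 2E, so E′ = E + 2E = 3E = 36.
Each original face survives and each original vertex becomes one new face: F′ = F + V = 14.

24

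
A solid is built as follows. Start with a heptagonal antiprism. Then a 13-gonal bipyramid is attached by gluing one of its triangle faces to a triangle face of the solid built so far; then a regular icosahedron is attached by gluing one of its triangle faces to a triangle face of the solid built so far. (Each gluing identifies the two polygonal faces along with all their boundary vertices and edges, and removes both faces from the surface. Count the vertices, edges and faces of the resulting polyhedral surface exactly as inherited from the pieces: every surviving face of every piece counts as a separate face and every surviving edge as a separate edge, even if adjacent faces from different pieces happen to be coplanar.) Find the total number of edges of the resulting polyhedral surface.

A heptagonal antiprism: V=14, E=28, F=16.
Attach a 13-gonal bipyramid (V=15, E=39, F=26) along a 3-gon: merge 3 vertices and 3 edges, delete both glued faces → V=26, E=64, F=40.
Attach a regular icosahedron (V=12, E=30, F=20) along a 3-gon: merge 3 vertices and 3 edges, delete both glued faces → V=35, E=91, F=58.
Check: V − E + F = 35 − 91 + 58 = 2.

91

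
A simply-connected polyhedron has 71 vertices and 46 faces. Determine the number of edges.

Here V − E + F = 2.
E = V + F − (2) = 71 + 46 − (2) = 115.

115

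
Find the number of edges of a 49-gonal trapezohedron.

196

The n-trapezohedron (dual of the n-antiprism) has V = 2·49 + 2 = 100, E = 4·49 = 196, F = 2·49 = 98.
Check: V − E + F = 100 − 196 + 98 = 2.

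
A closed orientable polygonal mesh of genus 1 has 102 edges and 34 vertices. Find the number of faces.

For a closed orientable surface of genus 1, χ = 2 − 2·1 = 0.
F = 0 − V + E = 0 − 34 + 102 = 68.

68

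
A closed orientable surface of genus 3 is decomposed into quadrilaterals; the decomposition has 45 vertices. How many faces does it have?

49

χ = 2 − 2·3 = -4, and every face is a square so 4F = 2E.
V − E + F = -4 with E = 4F/2 gives 45 − (4/2 − 1)·F = -4, so F = 49 and E = 98.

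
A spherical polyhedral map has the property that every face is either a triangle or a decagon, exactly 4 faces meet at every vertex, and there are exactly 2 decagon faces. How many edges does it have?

Let x be the number of triangles; then F = 2 + x.
Edge–face incidences: 2E = 10·2 + 3·x = 20 + 3x.
Every vertex has degree 4, so 4V = 2E.
Euler: V − E + F = 2 ⇒ (2E)/4 − E + (2 + x) = 2.
Multiply by 8: 2·(2E) − 4·(2E) + 8·(2 + x) = 16, i.e. 16 + 8x − 2·(20 + 3x) = 16.
Collecting terms: 2x − 24 = 16, so 2x = 40, so x = 20.
Then 2E = 20 + 3·20 = 80, so E = 40, V = 2E/4 = 20, F = 2 + 20 = 22.

40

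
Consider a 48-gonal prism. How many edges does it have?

A prism on an n-gon has two n-gon bases and n rectangular sides: V = 2·48 = 96, E = 3·48 = 144, F = 48 + 2 = 50.

144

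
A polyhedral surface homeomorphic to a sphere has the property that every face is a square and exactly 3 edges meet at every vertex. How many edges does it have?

12

Each face has 4 edges and each edge borders two faces, so 2E = 4F.
Each vertex has degree 3, so 3V = 2E and hence V = 4F/3.
Euler: V − E + F = 2 ⇒ (4F/3) − (4F/2) + F = 2.
Multiply by 6: (8 − 12 + 6)F = 12, i.e. 2F = 12.
So F = 6, E = 4·6/2 = 12, V = 4·6/3 = 8.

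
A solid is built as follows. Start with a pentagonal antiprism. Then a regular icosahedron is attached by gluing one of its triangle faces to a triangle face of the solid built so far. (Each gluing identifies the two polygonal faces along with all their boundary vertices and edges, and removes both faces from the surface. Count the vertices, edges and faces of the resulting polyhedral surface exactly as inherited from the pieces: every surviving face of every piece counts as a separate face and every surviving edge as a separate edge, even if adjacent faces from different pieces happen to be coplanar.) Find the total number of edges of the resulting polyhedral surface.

A pentagonal antiprism: V=10, E=20, F=12.
Attach a regular icosahedron (V=12, E=30, F=20) along a 3-gon: merge 3 vertices and 3 edges, delete both glued faces → V=19, E=47, F=30.
Check: V − E + F = 19 − 47 + 30 = 2.

47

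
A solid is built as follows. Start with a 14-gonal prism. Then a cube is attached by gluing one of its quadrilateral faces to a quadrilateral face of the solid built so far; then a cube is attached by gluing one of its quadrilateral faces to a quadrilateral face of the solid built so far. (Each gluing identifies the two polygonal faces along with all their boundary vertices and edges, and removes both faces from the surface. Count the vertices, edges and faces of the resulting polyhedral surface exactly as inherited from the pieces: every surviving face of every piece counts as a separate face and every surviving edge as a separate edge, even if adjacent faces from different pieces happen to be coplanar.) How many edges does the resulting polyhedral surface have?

58

A 14-gonal prism: V=28, E=42, F=16.
Attach a cube (V=8, E=12, F=6) along a 4-gon: merge 4 vertices and 4 edges, delete both glued faces → V=32, E=50, F=20.
Attach a cube (V=8, E=12, F=6) along a 4-gon: merge 4 vertices and 4 edges, delete both glued faces → V=36, E=58, F=24.
Check: V − E + F = 36 − 58 + 24 = 2.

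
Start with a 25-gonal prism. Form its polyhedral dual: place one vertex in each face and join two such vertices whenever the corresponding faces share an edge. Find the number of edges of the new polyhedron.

75

The base solid has V = 50, E = 75, F = 27.
The dual swaps V and F and preserves E: V′ = F = 27, E′ = E = 75, F′ = V = 50.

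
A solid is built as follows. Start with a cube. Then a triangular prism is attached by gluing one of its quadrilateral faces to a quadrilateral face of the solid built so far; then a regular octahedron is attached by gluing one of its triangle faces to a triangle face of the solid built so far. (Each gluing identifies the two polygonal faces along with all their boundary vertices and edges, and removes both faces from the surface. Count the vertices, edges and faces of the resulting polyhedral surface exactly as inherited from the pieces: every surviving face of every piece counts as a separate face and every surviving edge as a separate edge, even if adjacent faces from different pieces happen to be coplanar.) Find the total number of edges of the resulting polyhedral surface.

26

A cube: V=8, E=12, F=6.
Attach a triangular prism (V=6, E=9, F=5) along a 4-gon: merge 4 vertices and 4 edges, delete both glued faces → V=10, E=17, F=9.
Attach a regular octahedron (V=6, E=12, F=8) along a 3-gon: merge 3 vertices and 3 edges, delete both glued faces → V=13, E=26, F=15.
Check: V − E + F = 13 − 26 + 15 = 2.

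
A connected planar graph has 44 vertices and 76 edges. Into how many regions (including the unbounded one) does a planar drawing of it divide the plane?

Euler's formula for a connected plane graph: V − E + F = 2, so F = 2 − 44 + 76 = 34.

34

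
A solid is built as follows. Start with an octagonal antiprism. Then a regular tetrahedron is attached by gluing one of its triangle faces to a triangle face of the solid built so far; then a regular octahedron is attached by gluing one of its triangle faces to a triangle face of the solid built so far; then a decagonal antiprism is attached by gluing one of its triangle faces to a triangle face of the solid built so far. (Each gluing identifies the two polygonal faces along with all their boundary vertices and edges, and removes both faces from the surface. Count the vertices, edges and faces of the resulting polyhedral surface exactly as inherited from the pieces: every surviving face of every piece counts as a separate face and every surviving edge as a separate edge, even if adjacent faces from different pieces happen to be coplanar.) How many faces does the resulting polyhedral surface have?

An octagonal antiprism: V=16, E=32, F=18.
Attach a regular tetrahedron (V=4, E=6, F=4) along a 3-gon: merge 3 vertices and 3 edges, delete both glued faces → V=17, E=35, F=20.
Attach a regular octahedron (V=6, E=12, F=8) along a 3-gon: merge 3 vertices and 3 edges, delete both glued faces → V=20, E=44, F=26.
Attach a decagonal antiprism (V=20, E=40, F=22) along a 3-gon: merge 3 vertices and 3 edges, delete both glued faces → V=37, E=81, F=46.
Check: V − E + F = 37 − 81 + 46 = 2.

46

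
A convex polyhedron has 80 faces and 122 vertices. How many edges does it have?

200

Here V − E + F = 2.
E = V + F − (2) = 122 + 80 − (2) = 200.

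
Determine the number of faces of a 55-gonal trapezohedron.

110

The n-trapezohedron (dual of the n-antiprism) has V = 2·55 + 2 = 112, E = 4·55 = 220, F = 2·55 = 110.
Check: V − E + F = 112 − 220 + 110 = 2.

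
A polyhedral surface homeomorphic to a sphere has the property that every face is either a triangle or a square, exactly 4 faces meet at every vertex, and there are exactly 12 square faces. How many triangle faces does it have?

Let x be the number of triangles; then F = 12 + x.
Edge–face incidences: 2E = 4·12 + 3·x = 48 + 3x.
Every vertex has degree 4, so 4V = 2E.
Euler: V − E + F = 2 ⇒ (2E)/4 − E + (12 + x) = 2.
Multiply by 8: 2·(2E) − 4·(2E) + 8·(12 + x) = 16, i.e. 96 + 8x − 2·(48 + 3x) = 16.
Collecting terms: 2x = 16, so x = 8.
Then 2E = 48 + 3·8 = 72, so E = 36, V = 2E/4 = 18, F = 12 + 8 = 20.

8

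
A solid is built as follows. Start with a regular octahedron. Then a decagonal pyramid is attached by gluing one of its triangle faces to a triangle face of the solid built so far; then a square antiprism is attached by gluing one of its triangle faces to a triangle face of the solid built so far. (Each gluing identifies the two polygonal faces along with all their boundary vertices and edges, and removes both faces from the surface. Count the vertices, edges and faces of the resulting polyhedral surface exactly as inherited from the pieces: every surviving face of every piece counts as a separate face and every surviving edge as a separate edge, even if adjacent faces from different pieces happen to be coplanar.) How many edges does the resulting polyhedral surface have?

A regular octahedron: V=6, E=12, F=8.
Attach a decagonal pyramid (V=11, E=20, F=11) along a 3-gon: merge 3 vertices and 3 edges, delete both glued faces → V=14, E=29, F=17.
Attach a square antiprism (V=8, E=16, F=10) along a 3-gon: merge 3 vertices and 3 edges, delete both glued faces → V=19, E=42, F=25.
Check: V − E + F = 19 − 42 + 25 = 2.

42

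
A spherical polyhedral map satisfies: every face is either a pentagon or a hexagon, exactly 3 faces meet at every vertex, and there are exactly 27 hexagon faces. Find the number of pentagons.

12

Let x be the number of pentagons; then F = 27 + x.
Edge–face incidences: 2E = 6·27 + 5·x = 162 + 5x.
Every vertex has degree 3, so 3V = 2E.
Euler: V − E + F = 2 ⇒ (2E)/3 − E + (27 + x) = 2.
Multiply by 6: 2·(2E) − 3·(2E) + 6·(27 + x) = 12, i.e. 162 + 6x − (162 + 5x) = 12.
Collecting terms: x = 12.
Then 2E = 162 + 5·12 = 222, so E = 111, V = 2E/3 = 74, F = 27 + 12 = 39.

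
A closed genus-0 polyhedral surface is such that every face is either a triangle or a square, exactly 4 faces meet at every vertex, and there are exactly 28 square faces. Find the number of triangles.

8

Let x be the number of triangles; then F = 28 + x.
Edge–face incidences: 2E = 4·28 + 3·x = 112 + 3x.
Every vertex has degree 4, so 4V = 2E.
Euler: V − E + F = 2 ⇒ (2E)/4 − E + (28 + x) = 2.
Multiply by 8: 2·(2E) − 4·(2E) + 8·(28 + x) = 16, i.e. 224 + 8x − 2·(112 + 3x) = 16.
Collecting terms: 2x = 16, so x = 8.
Then 2E = 112 + 3·8 = 136, so E = 68, V = 2E/4 = 34, F = 28 + 8 = 36.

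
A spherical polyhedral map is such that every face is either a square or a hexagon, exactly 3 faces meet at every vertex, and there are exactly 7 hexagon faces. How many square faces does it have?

6

Let x be the number of squares; then F = 7 + x.
Edge–face incidences: 2E = 6·7 + 4·x = 42 + 4x.
Every vertex has degree 3, so 3V = 2E.
Euler: V − E + F = 2 ⇒ (2E)/3 − E + (7 + x) = 2.
Multiply by 6: 2·(2E) − 3·(2E) + 6·(7 + x) = 12, i.e. 42 + 6x − (42 + 4x) = 12.
Collecting terms: 2x = 12, so x = 6.
Then 2E = 42 + 4·6 = 66, so E = 33, V = 2E/3 = 22, F = 7 + 6 = 13.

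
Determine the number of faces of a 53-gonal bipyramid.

106

A bipyramid over an n-gon has 2n triangular faces and n + 2 vertices: V = 53 + 2 = 55, E = 3·53 = 159, F = 2·53 = 106.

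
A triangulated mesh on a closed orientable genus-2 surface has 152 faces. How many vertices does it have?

χ = 2 − 2·2 = -2, and every face is a triangle so 3F = 2E.
E = 3·152/2 = 228. Then V = -2 + E − F = -2 + 228 − 152 = 74.

74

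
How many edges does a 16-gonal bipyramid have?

48

A bipyramid over an n-gon has 2n triangular faces and n + 2 vertices: V = 16 + 2 = 18, E = 3·16 = 48, F = 2·16 = 32.
Check: V − E + F = 18 − 48 + 32 = 2.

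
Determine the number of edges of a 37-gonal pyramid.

74

A pyramid on an n-gon base has one n-gon and n triangles: V = 37 + 1 = 38, E = 2·37 = 74, F = 37 + 1 = 38.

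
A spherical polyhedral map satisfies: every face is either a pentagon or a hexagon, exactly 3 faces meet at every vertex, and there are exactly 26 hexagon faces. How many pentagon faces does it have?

12

Let x be the number of pentagons; then F = 26 + x.
Edge–face incidences: 2E = 6·26 + 5·x = 156 + 5x.
Every vertex has degree 3, so 3V = 2E.
Euler: V − E + F = 2 ⇒ (2E)/3 − E + (26 + x) = 2.
Multiply by 6: 2·(2E) − 3·(2E) + 6·(26 + x) = 12, i.e. 156 + 6x − (156 + 5x) = 12.
Collecting terms: x = 12.
Then 2E = 156 + 5·12 = 216, so E = 108, V = 2E/3 = 72, F = 26 + 12 = 38.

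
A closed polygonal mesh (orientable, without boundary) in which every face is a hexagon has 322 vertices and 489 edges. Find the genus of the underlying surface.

3

Every face is a hexagon and each edge borders two faces, so 6F = 2·489, giving F = 163.
χ = V − E + F = 322 − 489 + 163 = -4.
For a closed orientable surface χ = 2 − 2g, so g = (2 − (-4))/2 = 3.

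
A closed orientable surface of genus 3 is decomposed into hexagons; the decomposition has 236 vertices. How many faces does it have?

120

χ = 2 − 2·3 = -4, and every face is a hexagon so 6F = 2E.
V − E + F = -4 with E = 6F/2 gives 236 − (6/2 − 1)·F = -4, so F = 120 and E = 360.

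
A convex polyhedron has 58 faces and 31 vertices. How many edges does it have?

87

Here V − E + F = 2.
E = V + F − (2) = 31 + 58 − (2) = 87.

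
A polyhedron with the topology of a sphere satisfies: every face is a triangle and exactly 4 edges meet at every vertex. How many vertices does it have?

Each face has 3 edges and each edge borders two faces, so 2E = 3F.
Each vertex has degree 4, so 4V = 2E and hence V = 3F/4.
Euler: V − E + F = 2 ⇒ (3F/4) − (3F/2) + F = 2.
Multiply by 8: (6 − 12 + 8)F = 16, i.e. 2F = 16.
So F = 8, E = 3·8/2 = 12, V = 3·8/4 = 6.

6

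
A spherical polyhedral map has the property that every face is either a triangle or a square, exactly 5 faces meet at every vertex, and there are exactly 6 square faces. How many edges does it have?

Let x be the number of triangles; then F = 6 + x.
Edge–face incidences: 2E = 4·6 + 3·x = 24 + 3x.
Every vertex has degree 5, so 5V = 2E.
Euler: V − E + F = 2 ⇒ (2E)/5 − E + (6 + x) = 2.
Multiply by 10: 2·(2E) − 5·(2E) + 10·(6 + x) = 20, i.e. 60 + 10x − 3·(24 + 3x) = 20.
Collecting terms: x − 12 = 20, so x = 32.
Then 2E = 24 + 3·32 = 120, so E = 60, V = 2E/5 = 24, F = 6 + 32 = 38.

60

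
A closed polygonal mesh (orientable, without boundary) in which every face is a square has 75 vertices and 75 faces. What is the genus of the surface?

1

Every face is a square, so 2E = 4·75 = 300, giving E = 150.
χ = V − E + F = 75 − 150 + 75 = 0.
For a closed orientable surface χ = 2 − 2g, so g = (2 − (0))/2 = 1.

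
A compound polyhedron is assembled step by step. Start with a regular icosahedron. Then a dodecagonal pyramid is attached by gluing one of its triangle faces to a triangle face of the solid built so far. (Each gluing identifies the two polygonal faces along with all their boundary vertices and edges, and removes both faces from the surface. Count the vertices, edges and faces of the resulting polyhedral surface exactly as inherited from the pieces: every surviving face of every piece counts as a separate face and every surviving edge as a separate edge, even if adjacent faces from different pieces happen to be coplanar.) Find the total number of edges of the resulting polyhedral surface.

51

A regular icosahedron: V=12, E=30, F=20.
Attach a dodecagonal pyramid (V=13, E=24, F=13) along a 3-gon: merge 3 vertices and 3 edges, delete both glued faces → V=22, E=51, F=31.
Check: V − E + F = 22 − 51 + 31 = 2.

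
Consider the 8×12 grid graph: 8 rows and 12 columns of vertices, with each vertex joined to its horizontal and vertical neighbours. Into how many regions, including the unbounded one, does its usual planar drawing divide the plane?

The grid has V = 8·12 = 96 vertices and E = 8·11 + 12·7 = 172 edges.
F = 2 − V + E = 2 − 96 + 172 = 78.

78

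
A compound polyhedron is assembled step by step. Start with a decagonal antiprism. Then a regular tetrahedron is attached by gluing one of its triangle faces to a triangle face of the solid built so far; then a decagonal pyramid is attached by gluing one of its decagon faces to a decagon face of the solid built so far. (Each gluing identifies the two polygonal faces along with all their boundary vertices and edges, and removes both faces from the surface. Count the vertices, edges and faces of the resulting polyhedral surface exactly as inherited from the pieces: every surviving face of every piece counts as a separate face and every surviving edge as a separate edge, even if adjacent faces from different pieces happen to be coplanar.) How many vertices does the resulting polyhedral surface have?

A decagonal antiprism: V=20, E=40, F=22.
Attach a regular tetrahedron (V=4, E=6, F=4) along a 3-gon: merge 3 vertices and 3 edges, delete both glued faces → V=21, E=43, F=24.
Attach a decagonal pyramid (V=11, E=20, F=11) along a 10-gon: merge 10 vertices and 10 edges, delete both glued faces → V=22, E=53, F=33.
Check: V − E + F = 22 − 53 + 33 = 2.

22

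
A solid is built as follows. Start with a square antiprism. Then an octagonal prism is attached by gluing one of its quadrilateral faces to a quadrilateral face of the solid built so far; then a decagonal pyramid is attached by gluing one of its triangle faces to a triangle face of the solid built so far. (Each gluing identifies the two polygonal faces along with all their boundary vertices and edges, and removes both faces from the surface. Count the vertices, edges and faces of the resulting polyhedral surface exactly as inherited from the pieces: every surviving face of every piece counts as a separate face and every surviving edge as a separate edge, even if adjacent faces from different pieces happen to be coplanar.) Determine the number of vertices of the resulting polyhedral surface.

A square antiprism: V=8, E=16, F=10.
Attach an octagonal prism (V=16, E=24, F=10) along a 4-gon: merge 4 vertices and 4 edges, delete both glued faces → V=20, E=36, F=18.
Attach a decagonal pyramid (V=11, E=20, F=11) along a 3-gon: merge 3 vertices and 3 edges, delete both glued faces → V=28, E=53, F=27.
Check: V − E + F = 28 − 53 + 27 = 2.

28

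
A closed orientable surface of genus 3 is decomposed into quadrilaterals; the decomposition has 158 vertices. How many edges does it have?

χ = 2 − 2·3 = -4, and every face is a square so 4F = 2E.
V − E + F = -4 with E = 4F/2 gives 158 − (4/2 − 1)·F = -4, so F = 162 and E = 324.

324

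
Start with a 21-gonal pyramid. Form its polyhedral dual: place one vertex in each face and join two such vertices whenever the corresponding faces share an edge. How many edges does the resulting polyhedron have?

42

The base solid has V = 22, E = 42, F = 22.
The dual swaps V and F and preserves E: V′ = F = 22, E′ = E = 42, F′ = V = 22.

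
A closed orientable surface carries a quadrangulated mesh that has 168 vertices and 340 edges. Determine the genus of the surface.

2

Every face is a square and each edge borders two faces, so 4F = 2·340, giving F = 170.
χ = V − E + F = 168 − 340 + 170 = -2.
For a closed orientable surface χ = 2 − 2g, so g = (2 − (-2))/2 = 2.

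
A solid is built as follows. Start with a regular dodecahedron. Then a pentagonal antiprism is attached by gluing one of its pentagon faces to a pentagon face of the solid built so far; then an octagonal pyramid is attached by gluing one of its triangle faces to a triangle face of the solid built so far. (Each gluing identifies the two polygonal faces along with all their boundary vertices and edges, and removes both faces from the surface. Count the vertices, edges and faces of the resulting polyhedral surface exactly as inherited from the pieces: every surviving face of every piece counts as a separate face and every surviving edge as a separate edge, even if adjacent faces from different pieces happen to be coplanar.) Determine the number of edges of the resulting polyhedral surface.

58

A regular dodecahedron: V=20, E=30, F=12.
Attach a pentagonal antiprism (V=10, E=20, F=12) along a 5-gon: merge 5 vertices and 5 edges, delete both glued faces → V=25, E=45, F=22.
Attach an octagonal pyramid (V=9, E=16, F=9) along a 3-gon: merge 3 vertices and 3 edges, delete both glued faces → V=31, E=58, F=29.
Check: V − E + F = 31 − 58 + 29 = 2.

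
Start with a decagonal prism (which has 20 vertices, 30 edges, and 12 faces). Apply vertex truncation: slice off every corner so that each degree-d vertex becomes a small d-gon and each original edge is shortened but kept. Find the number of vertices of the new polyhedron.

60

Truncation replaces each original edge-end by a new vertex, so V′ = 2E = 60.
Each original edge survives, and each old vertex of degree d contributes d new edges; summing degrees gives Σd = 2E, so E′ = E + 2E = 3E = 90.
Each original face survives and each original vertex becomes one new face: F′ = F + V = 32.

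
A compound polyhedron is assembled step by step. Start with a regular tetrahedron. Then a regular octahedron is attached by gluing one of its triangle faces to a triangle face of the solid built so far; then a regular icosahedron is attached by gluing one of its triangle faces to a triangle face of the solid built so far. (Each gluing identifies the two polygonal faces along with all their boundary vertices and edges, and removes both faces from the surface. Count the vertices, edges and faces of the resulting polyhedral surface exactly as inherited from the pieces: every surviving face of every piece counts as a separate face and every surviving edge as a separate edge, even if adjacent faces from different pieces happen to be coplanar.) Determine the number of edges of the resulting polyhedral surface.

42

A regular tetrahedron: V=4, E=6, F=4.
Attach a regular octahedron (V=6, E=12, F=8) along a 3-gon: merge 3 vertices and 3 edges, delete both glued faces → V=7, E=15, F=10.
Attach a regular icosahedron (V=12, E=30, F=20) along a 3-gon: merge 3 vertices and 3 edges, delete both glued faces → V=16, E=42, F=28.
Check: V − E + F = 16 − 42 + 28 = 2.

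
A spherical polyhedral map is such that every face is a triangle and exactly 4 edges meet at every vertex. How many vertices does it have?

6

Each face has 3 edges and each edge borders two faces, so 2E = 3F.
Each vertex has degree 4, so 4V = 2E and hence V = 3F/4.
Euler: V − E + F = 2 ⇒ (3F/4) − (3F/2) + F = 2.
Multiply by 8: (6 − 12 + 8)F = 16, i.e. 2F = 16.
So F = 8, E = 3·8/2 = 12, V = 3·8/4 = 6.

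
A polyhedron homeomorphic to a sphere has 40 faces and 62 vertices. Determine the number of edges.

100

Here V − E + F = 2.
E = V + F − (2) = 62 + 40 − (2) = 100.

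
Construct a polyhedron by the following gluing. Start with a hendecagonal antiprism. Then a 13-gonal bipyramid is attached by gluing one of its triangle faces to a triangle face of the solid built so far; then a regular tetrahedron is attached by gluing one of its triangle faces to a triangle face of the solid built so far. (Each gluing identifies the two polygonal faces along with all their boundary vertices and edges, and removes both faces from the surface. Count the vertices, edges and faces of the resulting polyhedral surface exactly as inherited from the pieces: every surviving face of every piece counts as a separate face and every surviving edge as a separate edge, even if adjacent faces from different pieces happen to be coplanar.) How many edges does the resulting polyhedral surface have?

A hendecagonal antiprism: V=22, E=44, F=24.
Attach a 13-gonal bipyramid (V=15, E=39, F=26) along a 3-gon: merge 3 vertices and 3 edges, delete both glued faces → V=34, E=80, F=48.
Attach a regular tetrahedron (V=4, E=6, F=4) along a 3-gon: merge 3 vertices and 3 edges, delete both glued faces → V=35, E=83, F=50.
Check: V − E + F = 35 − 83 + 50 = 2.

83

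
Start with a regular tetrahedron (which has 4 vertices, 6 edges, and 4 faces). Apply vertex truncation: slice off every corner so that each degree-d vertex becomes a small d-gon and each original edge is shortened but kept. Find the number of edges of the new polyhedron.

18

Truncation replaces each original edge-end by a new vertex, so V′ = 2E = 12.
Each original edge survives, and each old vertex of degree d contributes d new edges; summing degrees gives Σd = 2E, so E′ = E + 2E = 3E = 18.
Each original face survives and each original vertex becomes one new face: F′ = F + V = 8.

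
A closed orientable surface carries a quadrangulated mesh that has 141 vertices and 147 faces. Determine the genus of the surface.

4

Every face is a square, so 2E = 4·147 = 588, giving E = 294.
χ = V − E + F = 141 − 294 + 147 = -6.
For a closed orientable surface χ = 2 − 2g, so g = (2 − (-6))/2 = 4.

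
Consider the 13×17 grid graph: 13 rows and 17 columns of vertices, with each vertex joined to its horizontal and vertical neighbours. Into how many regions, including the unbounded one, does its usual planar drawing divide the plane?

The grid has V = 13·17 = 221 vertices and E = 13·16 + 17·12 = 412 edges.
F = 2 − V + E = 2 − 221 + 412 = 193.

193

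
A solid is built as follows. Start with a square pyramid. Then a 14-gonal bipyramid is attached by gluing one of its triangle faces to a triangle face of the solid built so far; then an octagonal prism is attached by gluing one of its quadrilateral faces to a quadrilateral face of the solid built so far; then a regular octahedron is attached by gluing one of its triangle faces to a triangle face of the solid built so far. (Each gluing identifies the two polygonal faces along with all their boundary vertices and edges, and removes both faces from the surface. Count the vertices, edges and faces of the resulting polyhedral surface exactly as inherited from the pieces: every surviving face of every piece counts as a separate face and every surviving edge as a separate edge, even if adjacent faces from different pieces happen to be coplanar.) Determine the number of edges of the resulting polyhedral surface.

76

A square pyramid: V=5, E=8, F=5.
Attach a 14-gonal bipyramid (V=16, E=42, F=28) along a 3-gon: merge 3 vertices and 3 edges, delete both glued faces → V=18, E=47, F=31.
Attach an octagonal prism (V=16, E=24, F=10) along a 4-gon: merge 4 vertices and 4 edges, delete both glued faces → V=30, E=67, F=39.
Attach a regular octahedron (V=6, E=12, F=8) along a 3-gon: merge 3 vertices and 3 edges, delete both glued faces → V=33, E=76, F=45.
Check: V − E + F = 33 − 76 + 45 = 2.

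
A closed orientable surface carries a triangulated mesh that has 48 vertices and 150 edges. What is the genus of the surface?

Every face is a triangle and each edge borders two faces, so 3F = 2·150, giving F = 100.
χ = V − E + F = 48 − 150 + 100 = -2.
For a closed orientable surface χ = 2 − 2g, so g = (2 − (-2))/2 = 2.

2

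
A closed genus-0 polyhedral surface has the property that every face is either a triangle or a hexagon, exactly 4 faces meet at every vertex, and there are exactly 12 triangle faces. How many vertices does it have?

12

Let x be the number of hexagons; then F = 12 + x.
Edge–face incidences: 2E = 3·12 + 6·x = 36 + 6x.
Every vertex has degree 4, so 4V = 2E.
Euler: V − E + F = 2 ⇒ (2E)/4 − E + (12 + x) = 2.
Multiply by 8: 2·(2E) − 4·(2E) + 8·(12 + x) = 16, i.e. 96 + 8x − 2·(36 + 6x) = 16.
Collecting terms: −4x + 24 = 16, so −4x = −8, so x = 2.
Then 2E = 36 + 6·2 = 48, so E = 24, V = 2E/4 = 12, F = 12 + 2 = 14.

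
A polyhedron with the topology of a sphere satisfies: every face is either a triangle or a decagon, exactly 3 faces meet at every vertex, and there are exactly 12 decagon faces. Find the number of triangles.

20

Let x be the number of triangles; then F = 12 + x.
Edge–face incidences: 2E = 10·12 + 3·x = 120 + 3x.
Every vertex has degree 3, so 3V = 2E.
Euler: V − E + F = 2 ⇒ (2E)/3 − E + (12 + x) = 2.
Multiply by 6: 2·(2E) − 3·(2E) + 6·(12 + x) = 12, i.e. 72 + 6x − (120 + 3x) = 12.
Collecting terms: 3x − 48 = 12, so 3x = 60, so x = 20.
Then 2E = 120 + 3·20 = 180, so E = 90, V = 2E/3 = 60, F = 12 + 20 = 32.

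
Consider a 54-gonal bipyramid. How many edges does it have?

162

A bipyramid over an n-gon has 2n triangular faces and n + 2 vertices: V = 54 + 2 = 56, E = 3·54 = 162, F = 2·54 = 108.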